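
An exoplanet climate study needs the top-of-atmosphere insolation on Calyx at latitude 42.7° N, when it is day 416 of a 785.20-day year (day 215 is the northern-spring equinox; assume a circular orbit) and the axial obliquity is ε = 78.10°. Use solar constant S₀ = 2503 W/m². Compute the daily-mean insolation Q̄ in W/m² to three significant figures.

Solar longitude: λ_s = 360° × (416 − 215)/785.20 = 92.155°.
sin δ = sin 78.10° × sin 92.155° = 0.97782, so δ = +77.909°.
cos H₀ = −tan(+42.7°) tan(+77.909°) = -4.3077 ≤ −1 ⇒ polar day, H₀ = π.
Bracket: H₀ sin φ sin δ + cos φ cos δ sin H₀ = 3.1416×0.67816×0.97782 + 0.73491×0.20946×0.00000 = 2.083253 + 0.000000 = 2.083253.
Q̄ = (S₀/π) × [bracket] = (2503/π) × 2.083253 = 1660 W/m².

Q̄ ≈ 1.66e+03 W/m²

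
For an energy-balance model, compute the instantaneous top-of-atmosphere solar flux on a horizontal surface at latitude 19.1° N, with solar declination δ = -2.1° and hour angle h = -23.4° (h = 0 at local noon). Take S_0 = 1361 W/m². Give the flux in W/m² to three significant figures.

cos θ_z = sin ϕ sin δ + cos ϕ cos δ cos h = -0.011990 + 0.866649 = 0.854659.
Flux = S_0 · cos θ_z = 1361 × 0.854659 = 1163 W/m².

1.16e+03 W/m²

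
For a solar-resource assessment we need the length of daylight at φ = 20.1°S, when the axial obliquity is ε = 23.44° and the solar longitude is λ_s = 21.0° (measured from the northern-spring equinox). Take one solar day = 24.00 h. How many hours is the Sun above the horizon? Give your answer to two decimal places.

11.60 h

Solar declination: sin δ = sin ε · sin λ_s = sin 23.44° × sin 21.0° = 0.14255, so δ = +8.196°.
cos H₀ = −tan φ · tan δ = −tan(-20.1°) × tan(+8.196°) = 0.0527, so H₀ = 1.5181 rad = 86.98°.
Daylight = 2H₀/(2π) × 24.00 h = (1.5181/π) × 24.00 = 11.60 h.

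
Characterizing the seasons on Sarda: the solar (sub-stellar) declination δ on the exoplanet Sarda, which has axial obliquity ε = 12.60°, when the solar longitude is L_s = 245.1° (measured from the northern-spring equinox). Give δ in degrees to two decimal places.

δ = -11.41°

sin δ = sin ε · sin L_s = sin 12.60° × sin 245.1° = -0.197866.
δ = arcsin(-0.197866) = -11.41°.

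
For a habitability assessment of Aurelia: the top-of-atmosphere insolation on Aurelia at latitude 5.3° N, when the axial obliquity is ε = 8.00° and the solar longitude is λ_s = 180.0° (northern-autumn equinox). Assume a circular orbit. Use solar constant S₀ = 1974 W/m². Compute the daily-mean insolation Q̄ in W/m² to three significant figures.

Q̄ ≈ 626 W/m²

Solar declination: sin δ = sin ε · sin λ_s = sin 8.00° × sin 180.0° = 0.00000, so δ = +0.000°.
cos H₀ = −tan(+5.3°) tan(+0.000°) = -0.0000, H₀ = 1.5708 rad.
Bracket: H₀ sin φ sin δ + cos φ cos δ sin H₀ = 1.5708×0.09237×0.00000 + 0.99572×1.00000×1.00000 = 0.000000 + 0.995720 = 0.995720.
Q̄ = (S₀/π) × [bracket] = (1974/π) × 0.995720 = 625.7 W/m².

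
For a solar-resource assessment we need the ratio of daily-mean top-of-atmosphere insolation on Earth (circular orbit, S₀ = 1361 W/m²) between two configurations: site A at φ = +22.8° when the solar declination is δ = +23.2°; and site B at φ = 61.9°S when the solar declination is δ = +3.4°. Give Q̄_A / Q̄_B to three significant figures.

Q̄_A / Q̄_B ≈ 2.82

— Configuration A (φ=+22.8°):
cos H₀ = −tan(+22.8°) tan(+23.200°) = -0.1802, H₀ = 1.7520 rad.
Bracket: H₀ sin φ sin δ + cos φ cos δ sin H₀ = 1.7520×0.38752×0.39394 + 0.92186×0.91914×0.98364 = 0.267460 + 0.833456 = 1.100916.
Q̄ = (S₀/π) × [bracket] = (1361/π) × 1.100916 = 476.94 W/m².
— Configuration B (φ=-61.9°):
cos H₀ = −tan(-61.9°) tan(+3.400°) = 0.1113, H₀ = 1.4593 rad.
Bracket: H₀ sin φ sin δ + cos φ cos δ sin H₀ = 1.4593×-0.88213×0.05931 + 0.47101×0.99824×0.99379 = -0.076349 + 0.467261 = 0.390912.
Q̄ = (S₀/π) × [bracket] = (1361/π) × 0.390912 = 169.35 W/m².
Ratio Q̄_A / Q̄_B = 476.94 / 169.35 = 2.816.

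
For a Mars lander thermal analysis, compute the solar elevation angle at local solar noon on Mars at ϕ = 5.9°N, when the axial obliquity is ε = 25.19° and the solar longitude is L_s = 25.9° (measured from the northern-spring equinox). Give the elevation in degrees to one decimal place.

Solar declination: sin δ = sin ε · sin L_s = sin 25.19° × sin 25.9° = 0.18591, so δ = +10.714°.
At local noon the hour angle is zero, so the zenith angle equals |ϕ − δ| = |+5.9° − (+10.714°)| = 4.814°.
Elevation = 90° − 4.814° = 85.2°.

85.2°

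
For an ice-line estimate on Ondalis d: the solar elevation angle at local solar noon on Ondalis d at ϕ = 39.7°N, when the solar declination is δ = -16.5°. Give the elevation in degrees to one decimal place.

At local noon the hour angle is zero, so the zenith angle equals |ϕ − δ| = |+39.7° − (-16.500°)| = 56.200°.
Elevation = 90° − 56.200° = 33.8°.

33.8°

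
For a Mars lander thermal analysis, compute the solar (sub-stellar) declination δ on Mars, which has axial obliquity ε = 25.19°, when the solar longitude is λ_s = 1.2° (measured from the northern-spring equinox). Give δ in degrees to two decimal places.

δ = +0.51°

sin δ = sin ε · sin λ_s = sin 25.19° × sin 1.2° = 0.008914.
δ = arcsin(0.008914) = +0.51°.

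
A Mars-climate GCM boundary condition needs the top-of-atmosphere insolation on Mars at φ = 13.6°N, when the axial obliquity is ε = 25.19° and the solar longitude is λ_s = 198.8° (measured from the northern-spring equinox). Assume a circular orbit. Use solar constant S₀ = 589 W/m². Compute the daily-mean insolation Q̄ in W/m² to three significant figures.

Solar declination: sin δ = sin ε · sin λ_s = sin 25.19° × sin 198.8° = -0.13716, so δ = -7.884°.
cos H₀ = −tan(+13.6°) tan(-7.884°) = 0.0335, H₀ = 1.5373 rad.
Bracket: H₀ sin φ sin δ + cos φ cos δ sin H₀ = 1.5373×0.23514×-0.13716 + 0.97196×0.99055×0.99944 = -0.049581 + 0.962236 = 0.912655.
Q̄ = (S₀/π) × [bracket] = (589/π) × 0.912655 = 171.1 W/m².

Q̄ ≈ 171 W/m²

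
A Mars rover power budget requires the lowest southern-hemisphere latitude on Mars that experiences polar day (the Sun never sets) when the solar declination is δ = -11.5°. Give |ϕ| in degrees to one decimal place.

|ϕ| = 78.5°

Polar day requires cos h₀ = −tan ϕ tan δ ≤ −1, i.e. tan ϕ tan δ ≥ 1.
The boundary is |tan ϕ| · |tan δ| = 1, so |ϕ| = 90° − |δ| = 90° − 11.5° = 78.5° in the southern hemisphere.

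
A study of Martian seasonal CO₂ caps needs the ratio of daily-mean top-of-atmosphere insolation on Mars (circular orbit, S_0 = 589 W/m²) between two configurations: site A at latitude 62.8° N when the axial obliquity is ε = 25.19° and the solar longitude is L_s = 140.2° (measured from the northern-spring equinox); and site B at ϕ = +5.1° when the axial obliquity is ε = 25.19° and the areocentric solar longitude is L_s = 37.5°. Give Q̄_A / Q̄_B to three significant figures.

Q̄_A / Q̄_B ≈ 0.890

— Configuration A (ϕ=+62.8°):
Solar declination: sin δ = sin ε · sin L_s = sin 25.19° × sin 140.2° = 0.27244, so δ = +15.810°.
cos h₀ = −tan(+62.8°) tan(+15.810°) = -0.5510, h₀ = 2.1543 rad.
Bracket: h₀ sin ϕ sin δ + cos ϕ cos δ sin h₀ = 2.1543×0.88942×0.27244 + 0.45710×0.96217×0.83453 = 0.522016 + 0.367033 = 0.889049.
Q̄ = (S_0/π) × [bracket] = (589/π) × 0.889049 = 166.68 W/m².
— Configuration B (ϕ=+5.1°):
sin δ = sin 25.19° × sin 37.5° = 0.25910, so δ = +15.017°.
cos h₀ = −tan(+5.1°) tan(+15.017°) = -0.0239, h₀ = 1.5947 rad.
Bracket: h₀ sin ϕ sin δ + cos ϕ cos δ sin h₀ = 1.5947×0.08889×0.25910 + 0.99604×0.96585×0.99971 = 0.036728 + 0.961746 = 0.998474.
Q̄ = (S_0/π) × [bracket] = (589/π) × 0.998474 = 187.20 W/m².
Ratio Q̄_A / Q̄_B = 166.68 / 187.20 = 0.8904.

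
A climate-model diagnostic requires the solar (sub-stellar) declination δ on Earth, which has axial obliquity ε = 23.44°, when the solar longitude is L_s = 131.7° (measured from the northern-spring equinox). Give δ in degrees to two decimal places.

δ = +17.28°

sin δ = sin ε · sin L_s = sin 23.44° × sin 131.7° = 0.297004.
δ = arcsin(0.297004) = +17.28°.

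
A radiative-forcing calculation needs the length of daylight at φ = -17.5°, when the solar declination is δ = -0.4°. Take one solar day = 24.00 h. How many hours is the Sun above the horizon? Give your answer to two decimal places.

12.02 h

cos H₀ = −tan φ · tan δ = −tan(-17.5°) × tan(-0.400°) = -0.0022, so H₀ = 1.5730 rad = 90.13°.
Daylight = 2H₀/(2π) × 24.00 h = (1.5730/π) × 24.00 = 12.02 h.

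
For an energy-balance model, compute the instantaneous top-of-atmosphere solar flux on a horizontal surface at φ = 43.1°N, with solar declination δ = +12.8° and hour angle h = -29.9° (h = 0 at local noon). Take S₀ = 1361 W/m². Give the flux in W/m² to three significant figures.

1.05e+03 W/m²

cos θ_z = sin φ sin δ + cos φ cos δ cos h = 0.151378 + 0.617245 = 0.768623.
Flux = S₀ · cos θ_z = 1361 × 0.768623 = 1046 W/m².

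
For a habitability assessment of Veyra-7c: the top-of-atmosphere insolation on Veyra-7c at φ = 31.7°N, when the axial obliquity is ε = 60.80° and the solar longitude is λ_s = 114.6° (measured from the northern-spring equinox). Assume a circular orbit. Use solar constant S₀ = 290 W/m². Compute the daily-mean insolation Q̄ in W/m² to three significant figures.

Solar declination: sin δ = sin ε · sin λ_s = sin 60.80° × sin 114.6° = 0.79369, so δ = +52.532°.
cos H₀ = −tan(+31.7°) tan(+52.532°) = -0.8058, H₀ = 2.5079 rad.
Bracket: H₀ sin φ sin δ + cos φ cos δ sin H₀ = 2.5079×0.52547×0.79369 + 0.85081×0.60832×0.59216 = 1.045945 + 0.306481 = 1.352426.
Q̄ = (S₀/π) × [bracket] = (290/π) × 1.352426 = 124.8 W/m².

Q̄ ≈ 125 W/m²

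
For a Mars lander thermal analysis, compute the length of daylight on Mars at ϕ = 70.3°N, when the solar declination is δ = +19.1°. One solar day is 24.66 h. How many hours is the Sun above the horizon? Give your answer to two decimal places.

22.64 h

cos h₀ = −tan ϕ · tan δ = −tan(+70.3°) × tan(+19.100°) = -0.9671, so h₀ = 2.8845 rad = 165.27°.
Daylight = 2h₀/(2π) × 24.66 h = (2.8845/π) × 24.66 = 22.64 h.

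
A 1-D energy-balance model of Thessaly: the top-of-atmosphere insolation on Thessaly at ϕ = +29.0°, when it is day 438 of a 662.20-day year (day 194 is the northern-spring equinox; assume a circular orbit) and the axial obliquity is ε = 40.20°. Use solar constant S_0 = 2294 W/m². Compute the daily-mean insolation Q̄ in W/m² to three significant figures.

Solar longitude: L_s = 360° × (438 − 194)/662.20 = 132.649°.
sin δ = sin 40.20° × sin 132.649° = 0.47475, so δ = +28.343°.
cos h₀ = −tan(+29.0°) tan(+28.343°) = -0.2990, h₀ = 1.8744 rad.
Bracket: h₀ sin ϕ sin δ + cos ϕ cos δ sin h₀ = 1.8744×0.48481×0.47475 + 0.87462×0.88012×0.95425 = 0.431419 + 0.734554 = 1.165973.
Q̄ = (S_0/π) × [bracket] = (2294/π) × 1.165973 = 851.4 W/m².

Q̄ ≈ 851 W/m²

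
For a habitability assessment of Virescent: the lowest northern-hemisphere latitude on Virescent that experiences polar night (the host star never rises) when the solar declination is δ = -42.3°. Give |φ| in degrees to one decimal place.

|φ| = 47.7°

Polar night requires cos H₀ = −tan φ tan δ ≥ 1, i.e. tan φ tan δ ≤ −1.
The boundary is |tan φ| · |tan δ| = 1, so |φ| = 90° − |δ| = 90° − 42.3° = 47.7° in the northern hemisphere.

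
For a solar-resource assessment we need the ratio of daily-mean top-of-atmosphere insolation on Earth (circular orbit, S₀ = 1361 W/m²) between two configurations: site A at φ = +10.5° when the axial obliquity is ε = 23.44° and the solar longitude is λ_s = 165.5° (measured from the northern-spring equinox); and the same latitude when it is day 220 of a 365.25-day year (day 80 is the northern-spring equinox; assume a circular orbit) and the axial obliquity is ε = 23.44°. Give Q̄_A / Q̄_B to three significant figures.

— Configuration A (φ=+10.5°):
Solar declination: sin δ = sin ε · sin λ_s = sin 23.44° × sin 165.5° = 0.09960, so δ = +5.716°.
cos H₀ = −tan(+10.5°) tan(+5.716°) = -0.0186, H₀ = 1.5893 rad.
Bracket: H₀ sin φ sin δ + cos φ cos δ sin H₀ = 1.5893×0.18224×0.09960 + 0.98325×0.99503×0.99983 = 0.028848 + 0.978197 = 1.007045.
Q̄ = (S₀/π) × [bracket] = (1361/π) × 1.007045 = 436.27 W/m².
— Configuration B (φ=+10.5°):
Solar longitude: λ_s = 360° × (220 − 80)/365.25 = 137.988°.
sin δ = sin 23.44° × sin 137.988° = 0.26624, so δ = +15.440°.
cos H₀ = −tan(+10.5°) tan(+15.440°) = -0.0512, H₀ = 1.6220 rad.
Bracket: H₀ sin φ sin δ + cos φ cos δ sin H₀ = 1.6220×0.18224×0.26624 + 0.98325×0.96391×0.99869 = 0.078699 + 0.946523 = 1.025222.
Q̄ = (S₀/π) × [bracket] = (1361/π) × 1.025222 = 444.15 W/m².
Ratio Q̄_A / Q̄_B = 436.27 / 444.15 = 0.9823.

Q̄_A / Q̄_B ≈ 0.982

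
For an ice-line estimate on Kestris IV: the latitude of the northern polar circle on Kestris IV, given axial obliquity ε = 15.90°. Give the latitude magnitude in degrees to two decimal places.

The polar circle is the lowest latitude that experiences at least one full rotation of continuous daylight at the northern-summer solstice; it lies at |φ| = 90° − ε = 90° − 15.90° = 74.10°.

74.10°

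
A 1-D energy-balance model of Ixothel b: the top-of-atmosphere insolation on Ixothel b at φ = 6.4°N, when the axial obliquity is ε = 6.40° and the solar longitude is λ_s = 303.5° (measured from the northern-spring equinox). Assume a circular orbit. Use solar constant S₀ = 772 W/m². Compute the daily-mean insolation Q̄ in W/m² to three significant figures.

Q̄ ≈ 239 W/m²

Solar declination: sin δ = sin ε · sin λ_s = sin 6.40° × sin 303.5° = -0.09295, so δ = -5.333°.
cos H₀ = −tan(+6.4°) tan(-5.333°) = 0.0105, H₀ = 1.5603 rad.
Bracket: H₀ sin φ sin δ + cos φ cos δ sin H₀ = 1.5603×0.11147×-0.09295 + 0.99377×0.99567×0.99995 = -0.016166 + 0.989418 = 0.973252.
Q̄ = (S₀/π) × [bracket] = (772/π) × 0.973252 = 239.2 W/m².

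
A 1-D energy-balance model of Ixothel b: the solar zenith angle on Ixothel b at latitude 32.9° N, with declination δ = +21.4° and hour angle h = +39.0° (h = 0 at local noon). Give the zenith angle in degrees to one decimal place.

θ_z = 36.3°

cos θ_z = sin ϕ sin δ + cos ϕ cos δ cos h = 0.198192 + 0.607521 = 0.805713.
θ_z = arccos(0.805713) = 36.3°.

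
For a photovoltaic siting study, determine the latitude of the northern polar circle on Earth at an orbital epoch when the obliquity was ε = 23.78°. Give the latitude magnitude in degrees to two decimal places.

66.22°

The polar circle is the lowest latitude that experiences at least one full rotation of continuous daylight at the northern-summer solstice; it lies at |φ| = 90° − ε = 90° − 23.78° = 66.22°.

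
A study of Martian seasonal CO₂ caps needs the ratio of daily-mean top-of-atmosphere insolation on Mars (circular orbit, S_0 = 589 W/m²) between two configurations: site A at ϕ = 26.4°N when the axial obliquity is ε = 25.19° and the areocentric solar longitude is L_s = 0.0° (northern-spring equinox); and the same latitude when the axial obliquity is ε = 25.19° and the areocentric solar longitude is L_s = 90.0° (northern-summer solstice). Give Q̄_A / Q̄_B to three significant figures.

Q̄_A / Q̄_B ≈ 0.793

— Configuration A (ϕ=+26.4°):
sin δ = sin 25.19° × sin 0.0° = 0.00000, so δ = +0.000°.
cos h₀ = −tan(+26.4°) tan(+0.000°) = -0.0000, h₀ = 1.5708 rad.
Bracket: h₀ sin ϕ sin δ + cos ϕ cos δ sin h₀ = 1.5708×0.44464×0.00000 + 0.89571×1.00000×1.00000 = 0.000000 + 0.895710 = 0.895710.
Q̄ = (S_0/π) × [bracket] = (589/π) × 0.895710 = 167.93 W/m².
— Configuration B (ϕ=+26.4°):
sin δ = sin 25.19° × sin 90.0° = 0.42562, so δ = +25.190°.
cos h₀ = −tan(+26.4°) tan(+25.190°) = -0.2335, h₀ = 1.8065 rad.
Bracket: h₀ sin ϕ sin δ + cos ϕ cos δ sin h₀ = 1.8065×0.44464×0.42562 + 0.89571×0.90490×0.97236 = 0.341876 + 0.788125 = 1.130001.
Q̄ = (S_0/π) × [bracket] = (589/π) × 1.130001 = 211.86 W/m².
Ratio Q̄_A / Q̄_B = 167.93 / 211.86 = 0.7926.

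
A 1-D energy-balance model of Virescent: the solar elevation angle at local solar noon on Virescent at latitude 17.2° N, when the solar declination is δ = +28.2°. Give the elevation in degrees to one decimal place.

79.0°

At local noon the hour angle is zero, so the zenith angle equals |ϕ − δ| = |+17.2° − (+28.200°)| = 11.000°.
Elevation = 90° − 11.000° = 79.0°.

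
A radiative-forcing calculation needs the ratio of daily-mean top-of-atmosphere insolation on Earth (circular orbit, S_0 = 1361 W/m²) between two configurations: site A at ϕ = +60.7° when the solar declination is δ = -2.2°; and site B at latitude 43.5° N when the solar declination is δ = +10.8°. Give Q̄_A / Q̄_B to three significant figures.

— Configuration A (ϕ=+60.7°):
cos h₀ = −tan(+60.7°) tan(-2.200°) = 0.0685, h₀ = 1.5023 rad.
Bracket: h₀ sin ϕ sin δ + cos ϕ cos δ sin h₀ = 1.5023×0.87207×-0.03839 + 0.48938×0.99926×0.99765 = -0.050295 + 0.487869 = 0.437574.
Q̄ = (S_0/π) × [bracket] = (1361/π) × 0.437574 = 189.57 W/m².
— Configuration B (ϕ=+43.5°):
cos h₀ = −tan(+43.5°) tan(+10.800°) = -0.1810, h₀ = 1.7528 rad.
Bracket: h₀ sin ϕ sin δ + cos ϕ cos δ sin h₀ = 1.7528×0.68835×0.18738 + 0.72537×0.98229×0.98348 = 0.226081 + 0.700753 = 0.926834.
Q̄ = (S_0/π) × [bracket] = (1361/π) × 0.926834 = 401.52 W/m².
Ratio Q̄_A / Q̄_B = 189.57 / 401.52 = 0.4721.

Q̄_A / Q̄_B ≈ 0.472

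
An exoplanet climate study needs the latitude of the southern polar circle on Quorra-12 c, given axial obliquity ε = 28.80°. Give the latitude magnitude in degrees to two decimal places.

61.20°

The polar circle is the lowest latitude that experiences at least one full rotation of continuous darkness at the northern-summer solstice; it lies at |φ| = 90° − ε = 90° − 28.80° = 61.20°.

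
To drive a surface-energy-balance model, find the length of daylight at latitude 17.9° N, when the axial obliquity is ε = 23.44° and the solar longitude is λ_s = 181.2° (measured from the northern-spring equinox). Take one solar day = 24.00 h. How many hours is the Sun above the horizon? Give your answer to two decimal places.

11.98 h

Solar declination: sin δ = sin ε · sin λ_s = sin 23.44° × sin 181.2° = -0.00833, so δ = -0.477°.
cos H₀ = −tan φ · tan δ = −tan(+17.9°) × tan(-0.477°) = 0.0027, so H₀ = 1.5681 rad = 89.85°.
Daylight = 2H₀/(2π) × 24.00 h = (1.5681/π) × 24.00 = 11.98 h.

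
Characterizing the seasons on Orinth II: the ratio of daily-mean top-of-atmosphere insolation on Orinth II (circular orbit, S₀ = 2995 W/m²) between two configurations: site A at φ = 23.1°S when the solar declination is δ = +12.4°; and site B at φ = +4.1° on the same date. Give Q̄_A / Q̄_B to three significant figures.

— Configuration A (φ=-23.1°):
cos H₀ = −tan(-23.1°) tan(+12.400°) = 0.0938, H₀ = 1.4769 rad.
Bracket: H₀ sin φ sin δ + cos φ cos δ sin H₀ = 1.4769×-0.39234×0.21474 + 0.91982×0.97667×0.99559 = -0.124430 + 0.894399 = 0.769969.
Q̄ = (S₀/π) × [bracket] = (2995/π) × 0.769969 = 734.04 W/m².
— Configuration B (φ=+4.1°):
cos H₀ = −tan(+4.1°) tan(+12.400°) = -0.0158, H₀ = 1.5866 rad.
Bracket: H₀ sin φ sin δ + cos φ cos δ sin H₀ = 1.5866×0.07150×0.21474 + 0.99744×0.97667×0.99988 = 0.024361 + 0.974053 = 0.998414.
Q̄ = (S₀/π) × [bracket] = (2995/π) × 0.998414 = 951.83 W/m².
Ratio Q̄_A / Q̄_B = 734.04 / 951.83 = 0.7712.

Q̄_A / Q̄_B ≈ 0.771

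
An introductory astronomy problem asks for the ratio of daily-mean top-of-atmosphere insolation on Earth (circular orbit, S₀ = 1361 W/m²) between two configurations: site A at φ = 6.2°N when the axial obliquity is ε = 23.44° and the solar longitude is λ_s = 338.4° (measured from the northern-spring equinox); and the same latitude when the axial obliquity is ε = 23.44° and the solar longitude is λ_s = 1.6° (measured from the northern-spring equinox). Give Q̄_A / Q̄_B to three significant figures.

— Configuration A (φ=+6.2°):
Solar declination: sin δ = sin ε · sin λ_s = sin 23.44° × sin 338.4° = -0.14644, so δ = -8.420°.
cos H₀ = −tan(+6.2°) tan(-8.420°) = 0.0161, H₀ = 1.5547 rad.
Bracket: H₀ sin φ sin δ + cos φ cos δ sin H₀ = 1.5547×0.10800×-0.14644 + 0.99415×0.98922×0.99987 = -0.024588 + 0.983305 = 0.958717.
Q̄ = (S₀/π) × [bracket] = (1361/π) × 0.958717 = 415.34 W/m².
— Configuration B (φ=+6.2°):
Solar declination: sin δ = sin ε · sin λ_s = sin 23.44° × sin 1.6° = 0.01111, so δ = +0.636°.
cos H₀ = −tan(+6.2°) tan(+0.636°) = -0.0012, H₀ = 1.5720 rad.
Bracket: H₀ sin φ sin δ + cos φ cos δ sin H₀ = 1.5720×0.10800×0.01111 + 0.99415×0.99994×1.00000 = 0.001886 + 0.994090 = 0.995976.
Q̄ = (S₀/π) × [bracket] = (1361/π) × 0.995976 = 431.48 W/m².
Ratio Q̄_A / Q̄_B = 415.34 / 431.48 = 0.9626.

Q̄_A / Q̄_B ≈ 0.963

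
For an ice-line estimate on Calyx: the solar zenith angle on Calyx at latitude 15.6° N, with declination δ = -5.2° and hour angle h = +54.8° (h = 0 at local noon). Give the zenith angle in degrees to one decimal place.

θ_z = 58.1°

cos θ_z = sin φ sin δ + cos φ cos δ cos h = -0.024373 + 0.552913 = 0.528540.
θ_z = arccos(0.528540) = 58.1°.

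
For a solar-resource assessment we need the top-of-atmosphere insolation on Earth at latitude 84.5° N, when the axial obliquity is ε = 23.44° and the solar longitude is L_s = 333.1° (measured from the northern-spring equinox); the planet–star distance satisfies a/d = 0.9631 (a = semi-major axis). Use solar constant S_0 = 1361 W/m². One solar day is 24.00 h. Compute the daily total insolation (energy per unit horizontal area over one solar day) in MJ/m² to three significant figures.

Solar declination: sin δ = sin ε · sin L_s = sin 23.44° × sin 333.1° = -0.17997, so δ = -10.368°.
cos h₀ = −tan(+84.5°) tan(-10.368°) = 1.9001 ≥ 1 ⇒ polar night, h₀ = 0 and Q̄ = 0.
Inverse-square distance factor (a/d)² = 0.9631² = 0.927562.
Daily total = Q̄ × 24.00 h × 3600 s/h = 0.00 MJ/m².

0.00 MJ/m²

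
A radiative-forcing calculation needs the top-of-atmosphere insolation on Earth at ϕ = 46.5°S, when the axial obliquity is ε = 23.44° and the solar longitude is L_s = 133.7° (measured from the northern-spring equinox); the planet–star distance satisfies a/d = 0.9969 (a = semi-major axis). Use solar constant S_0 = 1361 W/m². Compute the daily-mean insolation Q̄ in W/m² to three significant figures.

Q̄ ≈ 157 W/m²

Solar declination: sin δ = sin ε · sin L_s = sin 23.44° × sin 133.7° = 0.28759, so δ = +16.714°.
cos h₀ = −tan(-46.5°) tan(+16.714°) = 0.3164, h₀ = 1.2488 rad.
Bracket: h₀ sin ϕ sin δ + cos ϕ cos δ sin h₀ = 1.2488×-0.72537×0.28759 + 0.68835×0.95775×0.94862 = -0.260511 + 0.625394 = 0.364883.
Inverse-square distance factor (a/d)² = 0.9969² = 0.993810.
Q̄ = (S_0/π) × 0.993810 × [bracket] = (1361/π) × 0.993810 × 0.364883 = 157.1 W/m².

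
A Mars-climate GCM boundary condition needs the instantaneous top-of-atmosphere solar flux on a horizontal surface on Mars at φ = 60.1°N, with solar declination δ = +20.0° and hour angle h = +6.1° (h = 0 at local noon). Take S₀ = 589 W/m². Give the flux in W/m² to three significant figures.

449 W/m²

cos θ_z = sin φ sin δ + cos φ cos δ cos h = 0.296496 + 0.465773 = 0.762269.
Flux = S₀ · cos θ_z = 589 × 0.762269 = 449.0 W/m².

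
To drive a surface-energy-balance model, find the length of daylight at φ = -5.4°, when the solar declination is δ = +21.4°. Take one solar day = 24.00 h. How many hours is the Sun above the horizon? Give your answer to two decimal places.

11.72 h

cos H₀ = −tan φ · tan δ = −tan(-5.4°) × tan(+21.400°) = 0.0370, so H₀ = 1.5337 rad = 87.88°.
Daylight = 2H₀/(2π) × 24.00 h = (1.5337/π) × 24.00 = 11.72 h.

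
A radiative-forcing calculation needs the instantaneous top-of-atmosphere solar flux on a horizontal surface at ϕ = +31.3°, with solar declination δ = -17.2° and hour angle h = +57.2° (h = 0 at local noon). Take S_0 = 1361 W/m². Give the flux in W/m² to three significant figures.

393 W/m²

cos θ_z = sin ϕ sin δ + cos ϕ cos δ cos h = -0.153626 + 0.442167 = 0.288541.
Flux = S_0 · cos θ_z = 1361 × 0.288541 = 392.7 W/m².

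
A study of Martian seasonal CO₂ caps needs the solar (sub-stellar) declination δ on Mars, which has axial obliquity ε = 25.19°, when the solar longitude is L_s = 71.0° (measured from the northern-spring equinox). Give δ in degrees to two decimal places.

sin δ = sin ε · sin L_s = sin 25.19° × sin 71.0° = 0.402433.
δ = arcsin(0.402433) = +23.73°.

δ = +23.73°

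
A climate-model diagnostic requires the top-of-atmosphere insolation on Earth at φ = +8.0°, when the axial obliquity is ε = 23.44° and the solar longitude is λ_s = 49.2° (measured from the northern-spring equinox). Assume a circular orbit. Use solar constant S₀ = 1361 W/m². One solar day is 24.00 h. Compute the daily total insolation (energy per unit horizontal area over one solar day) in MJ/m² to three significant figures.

37.8 MJ/m²

Solar declination: sin δ = sin ε · sin λ_s = sin 23.44° × sin 49.2° = 0.30112, so δ = +17.525°.
cos H₀ = −tan(+8.0°) tan(+17.525°) = -0.0444, H₀ = 1.6152 rad.
Bracket: H₀ sin φ sin δ + cos φ cos δ sin H₀ = 1.6152×0.13917×0.30112 + 0.99027×0.95359×0.99901 = 0.067688 + 0.943377 = 1.011065.
Q̄ = (S₀/π) × [bracket] = (1361/π) × 1.011065 = 438.01 W/m².
Daily total = Q̄ × 24.00 h × 3600 s/h = 438.01 × 24.00 × 3600 / 10⁶ = 37.84 MJ/m².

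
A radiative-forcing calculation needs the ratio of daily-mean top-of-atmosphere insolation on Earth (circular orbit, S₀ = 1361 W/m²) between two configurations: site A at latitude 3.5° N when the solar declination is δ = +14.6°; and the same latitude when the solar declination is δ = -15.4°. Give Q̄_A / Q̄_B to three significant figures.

Q̄_A / Q̄_B ≈ 1.06

— Configuration A (φ=+3.5°):
cos H₀ = −tan(+3.5°) tan(+14.600°) = -0.0159, H₀ = 1.5867 rad.
Bracket: H₀ sin φ sin δ + cos φ cos δ sin H₀ = 1.5867×0.06105×0.25207 + 0.99813×0.96771×0.99987 = 0.024418 + 0.965775 = 0.990193.
Q̄ = (S₀/π) × [bracket] = (1361/π) × 0.990193 = 428.97 W/m².
— Configuration B (φ=+3.5°):
cos H₀ = −tan(+3.5°) tan(-15.400°) = 0.0168, H₀ = 1.5539 rad.
Bracket: H₀ sin φ sin δ + cos φ cos δ sin H₀ = 1.5539×0.06105×-0.26556 + 0.99813×0.96410×0.99986 = -0.025193 + 0.962162 = 0.936969.
Q̄ = (S₀/π) × [bracket] = (1361/π) × 0.936969 = 405.91 W/m².
Ratio Q̄_A / Q̄_B = 428.97 / 405.91 = 1.057.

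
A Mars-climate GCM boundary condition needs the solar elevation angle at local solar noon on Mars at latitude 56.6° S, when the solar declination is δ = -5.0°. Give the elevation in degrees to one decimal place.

At local noon the hour angle is zero, so the zenith angle equals |φ − δ| = |-56.6° − (-5.000°)| = 51.600°.
Elevation = 90° − 51.600° = 38.4°.

38.4°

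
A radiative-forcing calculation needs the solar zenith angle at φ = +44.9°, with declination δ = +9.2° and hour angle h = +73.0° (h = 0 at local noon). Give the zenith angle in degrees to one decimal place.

θ_z = 71.5°

cos θ_z = sin φ sin δ + cos φ cos δ cos h = 0.112856 + 0.204434 = 0.317290.
θ_z = arccos(0.317290) = 71.5°.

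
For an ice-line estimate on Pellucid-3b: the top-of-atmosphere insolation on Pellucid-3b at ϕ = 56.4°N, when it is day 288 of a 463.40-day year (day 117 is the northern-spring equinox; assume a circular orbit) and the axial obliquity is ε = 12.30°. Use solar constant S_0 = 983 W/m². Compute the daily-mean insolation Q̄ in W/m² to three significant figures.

Solar longitude: L_s = 360° × (288 − 117)/463.40 = 132.844°.
sin δ = sin 12.30° × sin 132.844° = 0.15620, so δ = +8.986°.
cos h₀ = −tan(+56.4°) tan(+8.986°) = -0.2380, h₀ = 1.8111 rad.
Bracket: h₀ sin ϕ sin δ + cos ϕ cos δ sin h₀ = 1.8111×0.83292×0.15620 + 0.55339×0.98773×0.97126 = 0.235628 + 0.530891 = 0.766519.
Q̄ = (S_0/π) × [bracket] = (983/π) × 0.766519 = 239.8 W/m².

Q̄ ≈ 240 W/m²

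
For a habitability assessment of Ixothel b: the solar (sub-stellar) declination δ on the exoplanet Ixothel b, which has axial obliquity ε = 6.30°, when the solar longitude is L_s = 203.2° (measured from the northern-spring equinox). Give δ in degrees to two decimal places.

sin δ = sin ε · sin L_s = sin 6.30° × sin 203.2° = -0.043229.
δ = arcsin(-0.043229) = -2.48°.

δ = -2.48°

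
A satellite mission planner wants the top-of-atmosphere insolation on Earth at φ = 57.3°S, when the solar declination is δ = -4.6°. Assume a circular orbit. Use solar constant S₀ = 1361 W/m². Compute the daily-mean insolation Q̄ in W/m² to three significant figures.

Q̄ ≈ 281 W/m²

cos H₀ = −tan(-57.3°) tan(-4.600°) = -0.1253, H₀ = 1.6965 rad.
Bracket: H₀ sin φ sin δ + cos φ cos δ sin H₀ = 1.6965×-0.84151×-0.08020 + 0.54024×0.99678×0.99212 = 0.114495 + 0.534257 = 0.648752.
Q̄ = (S₀/π) × [bracket] = (1361/π) × 0.648752 = 281.1 W/m².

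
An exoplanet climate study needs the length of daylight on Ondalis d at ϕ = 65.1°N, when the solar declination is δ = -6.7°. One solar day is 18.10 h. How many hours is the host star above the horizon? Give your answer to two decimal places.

cos h₀ = −tan ϕ · tan δ = −tan(+65.1°) × tan(-6.700°) = 0.2531, so h₀ = 1.3149 rad = 75.34°.
Daylight = 2h₀/(2π) × 18.10 h = (1.3149/π) × 18.10 = 7.58 h.

7.58 h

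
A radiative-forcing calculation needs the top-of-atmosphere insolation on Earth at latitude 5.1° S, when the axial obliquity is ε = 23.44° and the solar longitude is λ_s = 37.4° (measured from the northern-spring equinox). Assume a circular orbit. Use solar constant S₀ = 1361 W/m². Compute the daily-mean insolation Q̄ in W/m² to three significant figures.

Solar declination: sin δ = sin ε · sin λ_s = sin 23.44° × sin 37.4° = 0.24161, so δ = +13.981°.
cos H₀ = −tan(-5.1°) tan(+13.981°) = 0.0222, H₀ = 1.5486 rad.
Bracket: H₀ sin φ sin δ + cos φ cos δ sin H₀ = 1.5486×-0.08889×0.24161 + 0.99604×0.97037×0.99975 = -0.033259 + 0.966286 = 0.933027.
Q̄ = (S₀/π) × [bracket] = (1361/π) × 0.933027 = 404.2 W/m².

Q̄ ≈ 404 W/m²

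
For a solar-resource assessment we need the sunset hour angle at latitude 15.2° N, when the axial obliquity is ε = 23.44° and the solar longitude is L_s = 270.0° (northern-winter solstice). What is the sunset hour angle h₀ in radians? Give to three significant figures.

h₀ = 1.45 rad

Solar declination: sin δ = sin ε · sin L_s = sin 23.44° × sin 270.0° = -0.39779, so δ = -23.440°.
cos h₀ = −tan ϕ · tan δ = −tan(+15.2°) × tan(-23.440°) = 0.1178, so h₀ = 1.4527 rad = 83.23°.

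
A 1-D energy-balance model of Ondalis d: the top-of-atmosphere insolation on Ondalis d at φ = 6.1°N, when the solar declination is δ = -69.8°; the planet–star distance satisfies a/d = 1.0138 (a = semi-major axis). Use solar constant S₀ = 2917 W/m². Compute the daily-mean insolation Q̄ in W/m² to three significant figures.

cos H₀ = −tan(+6.1°) tan(-69.800°) = 0.2905, H₀ = 1.2761 rad.
Bracket: H₀ sin φ sin δ + cos φ cos δ sin H₀ = 1.2761×0.10626×-0.93849 + 0.99434×0.34530×0.95689 = -0.127258 + 0.328544 = 0.201286.
Inverse-square distance factor (a/d)² = 1.0138² = 1.027790.
Q̄ = (S₀/π) × 1.027790 × [bracket] = (2917/π) × 1.027790 × 0.201286 = 192.1 W/m².

Q̄ ≈ 192 W/m²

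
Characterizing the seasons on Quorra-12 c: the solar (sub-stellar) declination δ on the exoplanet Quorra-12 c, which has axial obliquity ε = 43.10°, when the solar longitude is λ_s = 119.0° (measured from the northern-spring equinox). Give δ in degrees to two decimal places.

δ = +36.70°

sin δ = sin ε · sin λ_s = sin 43.10° × sin 119.0° = 0.597605.
δ = arcsin(0.597605) = +36.70°.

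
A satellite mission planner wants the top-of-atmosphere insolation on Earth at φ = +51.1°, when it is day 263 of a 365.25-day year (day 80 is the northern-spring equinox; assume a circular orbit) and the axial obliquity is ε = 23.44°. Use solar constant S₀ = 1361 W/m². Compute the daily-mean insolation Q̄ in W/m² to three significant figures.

Q̄ ≈ 271 W/m²

Solar longitude: λ_s = 360° × (263 − 80)/365.25 = 180.370°.
sin δ = sin 23.44° × sin 180.370° = -0.00257, so δ = -0.147°.
cos H₀ = −tan(+51.1°) tan(-0.147°) = 0.0032, H₀ = 1.5676 rad.
Bracket: H₀ sin φ sin δ + cos φ cos δ sin H₀ = 1.5676×0.77824×-0.00257 + 0.62796×1.00000×0.99999 = -0.003135 + 0.627954 = 0.624819.
Q̄ = (S₀/π) × [bracket] = (1361/π) × 0.624819 = 270.7 W/m².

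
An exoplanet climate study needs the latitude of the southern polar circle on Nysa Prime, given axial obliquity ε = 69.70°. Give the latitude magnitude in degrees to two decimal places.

The polar circle is the lowest latitude that experiences at least one full rotation of continuous darkness at the northern-summer solstice; it lies at |φ| = 90° − ε = 90° − 69.70° = 20.30°.

20.30°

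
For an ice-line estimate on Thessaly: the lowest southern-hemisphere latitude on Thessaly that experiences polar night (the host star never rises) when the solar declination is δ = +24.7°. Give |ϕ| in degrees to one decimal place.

Polar night requires cos h₀ = −tan ϕ tan δ ≥ 1, i.e. tan ϕ tan δ ≤ −1.
The boundary is |tan ϕ| · |tan δ| = 1, so |ϕ| = 90° − |δ| = 90° − 24.7° = 65.3° in the southern hemisphere.

|ϕ| = 65.3°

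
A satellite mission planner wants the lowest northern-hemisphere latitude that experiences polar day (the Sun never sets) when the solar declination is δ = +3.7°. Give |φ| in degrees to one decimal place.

|φ| = 86.3°

Polar day requires cos H₀ = −tan φ tan δ ≤ −1, i.e. tan φ tan δ ≥ 1.
The boundary is |tan φ| · |tan δ| = 1, so |φ| = 90° − |δ| = 90° − 3.7° = 86.3° in the northern hemisphere.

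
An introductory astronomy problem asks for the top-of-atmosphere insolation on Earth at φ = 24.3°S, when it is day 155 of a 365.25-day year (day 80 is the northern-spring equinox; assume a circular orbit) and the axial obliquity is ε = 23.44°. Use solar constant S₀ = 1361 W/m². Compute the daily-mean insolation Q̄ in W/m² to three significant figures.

Solar longitude: λ_s = 360° × (155 − 80)/365.25 = 73.922°.
sin δ = sin 23.44° × sin 73.922° = 0.38223, so δ = +22.472°.
cos H₀ = −tan(-24.3°) tan(+22.472°) = 0.1868, H₀ = 1.3829 rad.
Bracket: H₀ sin φ sin δ + cos φ cos δ sin H₀ = 1.3829×-0.41151×0.38223 + 0.91140×0.92407×0.98240 = -0.217518 + 0.827375 = 0.609857.
Q̄ = (S₀/π) × [bracket] = (1361/π) × 0.609857 = 264.2 W/m².

Q̄ ≈ 264 W/m²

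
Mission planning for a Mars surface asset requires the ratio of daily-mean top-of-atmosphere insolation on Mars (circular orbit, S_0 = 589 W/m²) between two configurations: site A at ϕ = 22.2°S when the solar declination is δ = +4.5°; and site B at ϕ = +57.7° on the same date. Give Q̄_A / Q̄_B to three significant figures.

Q̄_A / Q̄_B ≈ 1.37

— Configuration A (ϕ=-22.2°):
cos h₀ = −tan(-22.2°) tan(+4.500°) = 0.0321, h₀ = 1.5387 rad.
Bracket: h₀ sin ϕ sin δ + cos ϕ cos δ sin h₀ = 1.5387×-0.37784×0.07846 + 0.92587×0.99692×0.99948 = -0.045615 + 0.922538 = 0.876923.
Q̄ = (S_0/π) × [bracket] = (589/π) × 0.876923 = 164.41 W/m².
— Configuration B (ϕ=+57.7°):
cos h₀ = −tan(+57.7°) tan(+4.500°) = -0.1245, h₀ = 1.6956 rad.
Bracket: h₀ sin ϕ sin δ + cos ϕ cos δ sin h₀ = 1.6956×0.84526×0.07846 + 0.53435×0.99692×0.99222 = 0.112451 + 0.528560 = 0.641011.
Q̄ = (S_0/π) × [bracket] = (589/π) × 0.641011 = 120.18 W/m².
Ratio Q̄_A / Q̄_B = 164.41 / 120.18 = 1.368.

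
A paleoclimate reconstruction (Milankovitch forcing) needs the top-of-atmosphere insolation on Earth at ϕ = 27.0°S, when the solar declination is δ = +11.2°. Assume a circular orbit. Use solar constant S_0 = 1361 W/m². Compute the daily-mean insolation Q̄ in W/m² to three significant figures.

Q̄ ≈ 321 W/m²

cos h₀ = −tan(-27.0°) tan(+11.200°) = 0.1009, h₀ = 1.4697 rad.
Bracket: h₀ sin ϕ sin δ + cos ϕ cos δ sin h₀ = 1.4697×-0.45399×0.19423 + 0.89101×0.98096×0.99490 = -0.129596 + 0.869588 = 0.739992.
Q̄ = (S_0/π) × [bracket] = (1361/π) × 0.739992 = 320.6 W/m².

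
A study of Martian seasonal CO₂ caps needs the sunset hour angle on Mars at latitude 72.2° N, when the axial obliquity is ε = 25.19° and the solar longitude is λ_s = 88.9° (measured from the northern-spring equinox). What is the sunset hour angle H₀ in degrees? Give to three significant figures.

H₀ = 180°

Solar declination: sin δ = sin ε · sin λ_s = sin 25.19° × sin 88.9° = 0.42554, so δ = +25.185°.
Sunrise equation: cos H₀ = −tan φ · tan δ = -1.4646 ≤ −1, so the Sun never sets (polar day) and H₀ = π.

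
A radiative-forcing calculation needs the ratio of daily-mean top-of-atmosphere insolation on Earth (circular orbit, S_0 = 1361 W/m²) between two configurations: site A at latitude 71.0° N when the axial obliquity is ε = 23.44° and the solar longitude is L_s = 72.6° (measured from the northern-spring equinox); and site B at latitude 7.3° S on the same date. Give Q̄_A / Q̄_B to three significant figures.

Q̄_A / Q̄_B ≈ 1.34

— Configuration A (ϕ=+71.0°):
Solar declination: sin δ = sin ε · sin L_s = sin 23.44° × sin 72.6° = 0.37959, so δ = +22.308°.
cos h₀ = −tan(+71.0°) tan(+22.308°) = -1.1916 ≤ −1 ⇒ polar day, h₀ = π.
Bracket: h₀ sin ϕ sin δ + cos ϕ cos δ sin h₀ = 3.1416×0.94552×0.37959 + 0.32557×0.92516×0.00000 = 1.127551 + 0.000000 = 1.127551.
Q̄ = (S_0/π) × [bracket] = (1361/π) × 1.127551 = 488.48 W/m².
— Configuration B (ϕ=-7.3°):
cos h₀ = −tan(-7.3°) tan(+22.308°) = 0.0526, h₀ = 1.5182 rad.
Bracket: h₀ sin ϕ sin δ + cos ϕ cos δ sin h₀ = 1.5182×-0.12706×0.37959 + 0.99189×0.92516×0.99862 = -0.073224 + 0.916391 = 0.843167.
Q̄ = (S_0/π) × [bracket] = (1361/π) × 0.843167 = 365.28 W/m².
Ratio Q̄_A / Q̄_B = 488.48 / 365.28 = 1.337.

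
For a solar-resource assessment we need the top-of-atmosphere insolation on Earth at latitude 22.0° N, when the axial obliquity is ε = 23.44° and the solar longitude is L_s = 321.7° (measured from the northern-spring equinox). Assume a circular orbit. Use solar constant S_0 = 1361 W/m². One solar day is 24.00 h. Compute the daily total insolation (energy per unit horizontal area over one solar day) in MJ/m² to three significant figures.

28.4 MJ/m²

Solar declination: sin δ = sin ε · sin L_s = sin 23.44° × sin 321.7° = -0.24654, so δ = -14.273°.
cos h₀ = −tan(+22.0°) tan(-14.273°) = 0.1028, h₀ = 1.4678 rad.
Bracket: h₀ sin ϕ sin δ + cos ϕ cos δ sin h₀ = 1.4678×0.37461×-0.24654 + 0.92718×0.96913×0.99470 = -0.135561 + 0.893796 = 0.758235.
Q̄ = (S_0/π) × [bracket] = (1361/π) × 0.758235 = 328.48 W/m².
Daily total = Q̄ × 24.00 h × 3600 s/h = 328.48 × 24.00 × 3600 / 10⁶ = 28.38 MJ/m².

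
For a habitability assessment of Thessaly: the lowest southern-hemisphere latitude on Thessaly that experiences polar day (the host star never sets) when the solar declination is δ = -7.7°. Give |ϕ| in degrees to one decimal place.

|ϕ| = 82.3°

Polar day requires cos h₀ = −tan ϕ tan δ ≤ −1, i.e. tan ϕ tan δ ≥ 1.
The boundary is |tan ϕ| · |tan δ| = 1, so |ϕ| = 90° − |δ| = 90° − 7.7° = 82.3° in the southern hemisphere.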